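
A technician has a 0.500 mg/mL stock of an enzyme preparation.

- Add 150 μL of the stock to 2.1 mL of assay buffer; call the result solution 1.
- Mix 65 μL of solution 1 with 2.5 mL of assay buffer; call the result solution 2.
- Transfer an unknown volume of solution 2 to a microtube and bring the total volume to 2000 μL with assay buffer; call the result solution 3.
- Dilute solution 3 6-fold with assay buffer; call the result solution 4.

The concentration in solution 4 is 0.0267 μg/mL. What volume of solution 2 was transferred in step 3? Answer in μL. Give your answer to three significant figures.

Step 1: 150 μL + 2.1 mL = 2250 μL total → factor 2250/150 = 15
Step 2: 65 μL + 2.5 mL = 2565 μL total → factor 2565/65 = 39.462
Step 3: v brought to 2000 μL → factor = 2000 μL/v
Step 4: 6-fold → factor 6
Product of known-step factors = 3551.5
Overall factor = 0.500 mg/mL / (0.0267 μg/mL) = 18727
Step-3 factor = 18727 / 3551.5 = 5.2728
v = 2000 μL / 5.2728 = 379 μL

379 μL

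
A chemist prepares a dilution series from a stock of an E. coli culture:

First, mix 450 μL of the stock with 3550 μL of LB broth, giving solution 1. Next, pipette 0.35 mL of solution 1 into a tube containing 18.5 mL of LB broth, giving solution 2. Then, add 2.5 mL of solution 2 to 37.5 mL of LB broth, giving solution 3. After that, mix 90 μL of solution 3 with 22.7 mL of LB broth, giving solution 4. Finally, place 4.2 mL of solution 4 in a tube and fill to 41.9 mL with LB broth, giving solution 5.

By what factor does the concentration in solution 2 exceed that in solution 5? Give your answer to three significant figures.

Step 1: 450 μL + 3550 μL = 4000 μL total → factor 4000/450 = 8.8889
Step 2: 0.35 mL + 18.5 mL = 18.85 mL total → factor 18.85/0.35 = 53.857
Step 3: 2.5 mL + 37.5 mL = 40 mL total → factor 40/2.5 = 16
Step 4: 90 μL + 22.7 mL = 22790 μL total → factor 22790/90 = 253.22
Step 5: 4.2 mL brought to 41.9 mL → factor 41.9/4.2 = 9.9762
Dilution factor to solution 2 = 478.73; to solution 5 = 1.935 × 10^7
[solution 2]/[solution 5] = (factor to solution 5)/(factor to solution 2) = 1.935 × 10^7/478.73 = 4.04 × 10^4

4.04 × 10^4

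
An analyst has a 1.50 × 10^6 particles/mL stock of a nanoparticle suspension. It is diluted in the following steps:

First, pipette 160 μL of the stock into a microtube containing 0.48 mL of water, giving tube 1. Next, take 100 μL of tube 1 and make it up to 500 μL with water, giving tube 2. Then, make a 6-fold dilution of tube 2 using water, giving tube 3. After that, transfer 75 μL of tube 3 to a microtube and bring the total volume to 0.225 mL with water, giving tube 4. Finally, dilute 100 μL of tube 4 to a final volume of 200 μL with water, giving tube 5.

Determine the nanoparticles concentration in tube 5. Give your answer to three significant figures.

2.08 × 10^3 particles/mL

Step 1: 160 μL + 0.48 mL = 640 μL total → factor 640/160 = 4
Step 2: 100 μL brought to 500 μL → factor 500/100 = 5
Step 3: 6-fold → factor 6
Step 4: 75 μL brought to 0.225 mL → factor 225/75 = 3
Step 5: 100 μL brought to 200 μL → factor 200/100 = 2
Overall dilution factor = 4 × 5 × 6 × 3 × 2 = 720
Final = 1.50 × 10^6 particles/mL / 720 = 2.08 × 10^3 particles/mL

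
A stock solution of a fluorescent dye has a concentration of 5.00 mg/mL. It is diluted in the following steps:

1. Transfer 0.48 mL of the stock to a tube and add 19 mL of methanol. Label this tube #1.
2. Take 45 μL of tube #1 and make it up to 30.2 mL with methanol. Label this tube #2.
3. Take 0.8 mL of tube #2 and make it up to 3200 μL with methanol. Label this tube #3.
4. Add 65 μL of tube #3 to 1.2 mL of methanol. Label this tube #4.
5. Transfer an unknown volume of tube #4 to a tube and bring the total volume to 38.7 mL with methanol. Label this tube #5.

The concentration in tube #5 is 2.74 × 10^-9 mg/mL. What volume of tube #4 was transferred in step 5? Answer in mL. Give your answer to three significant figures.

Step 1: 0.48 mL + 19 mL = 19.48 mL total → factor 19.48/0.48 = 40.583
Step 2: 45 μL brought to 30.2 mL → factor 30200/45 = 671.11
Step 3: 0.8 mL brought to 3200 μL → factor 3.2/0.8 = 4
Step 4: 65 μL + 1.2 mL = 1265 μL total → factor 1265/65 = 19.462
Step 5: v brought to 38.7 mL → factor = 38.7 mL/v
Product of known-step factors = 2.1202 × 10^6
Overall factor = 5.00 mg/mL / (2.74 × 10^-9 mg/mL) = 1.8248 × 10^9
Step-5 factor = 1.8248 × 10^9 / 2.1202 × 10^6 = 860.68
v = 38.7 mL / 860.68 = 0.0450 mL

0.0450 mL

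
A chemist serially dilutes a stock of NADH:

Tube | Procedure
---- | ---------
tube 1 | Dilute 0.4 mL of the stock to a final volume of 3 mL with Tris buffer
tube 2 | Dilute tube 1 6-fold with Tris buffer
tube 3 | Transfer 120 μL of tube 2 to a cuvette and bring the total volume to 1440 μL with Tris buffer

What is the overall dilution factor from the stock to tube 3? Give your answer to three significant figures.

Step 1: 0.4 mL brought to 3 mL → factor 3/0.4 = 7.5
Step 2: 6-fold → factor 6
Step 3: 120 μL brought to 1440 μL → factor 1440/120 = 12
Overall dilution factor = 7.5 × 6 × 12 = 540

540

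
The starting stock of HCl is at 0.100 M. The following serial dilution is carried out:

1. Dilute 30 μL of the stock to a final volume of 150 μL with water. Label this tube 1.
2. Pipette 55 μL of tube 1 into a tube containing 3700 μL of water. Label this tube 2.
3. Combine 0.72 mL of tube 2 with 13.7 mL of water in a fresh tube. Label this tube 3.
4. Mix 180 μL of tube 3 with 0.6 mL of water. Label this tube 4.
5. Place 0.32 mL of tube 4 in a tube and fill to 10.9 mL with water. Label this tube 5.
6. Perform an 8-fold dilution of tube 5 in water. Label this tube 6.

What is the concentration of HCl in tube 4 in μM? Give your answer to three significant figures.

3.38 μM

Step 1: 30 μL brought to 150 μL → factor 150/30 = 5
Step 2: 55 μL + 3700 μL = 3755 μL total → factor 3755/55 = 68.273
Step 3: 0.72 mL + 13.7 mL = 14.42 mL total → factor 14.42/0.72 = 20.028
Step 4: 180 μL + 0.6 mL = 780 μL total → factor 780/180 = 4.3333
Dilution factor through tube 4 = 5 × 68.273 × 20.028 × 4.3333 = 29626
[tube 4] = 0.100 M / 29626 = 3.375 × 10^-6 M = 3.38 μM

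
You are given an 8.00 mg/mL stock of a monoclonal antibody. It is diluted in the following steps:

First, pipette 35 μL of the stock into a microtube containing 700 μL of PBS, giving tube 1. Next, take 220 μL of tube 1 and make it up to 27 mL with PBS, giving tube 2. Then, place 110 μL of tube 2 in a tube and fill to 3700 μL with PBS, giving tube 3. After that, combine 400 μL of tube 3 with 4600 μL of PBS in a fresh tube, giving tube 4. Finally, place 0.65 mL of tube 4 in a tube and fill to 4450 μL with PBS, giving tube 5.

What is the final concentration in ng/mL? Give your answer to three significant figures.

Step 1: 35 μL + 700 μL = 735 μL total → factor 735/35 = 21
Step 2: 220 μL brought to 27 mL → factor 27000/220 = 122.73
Step 3: 110 μL brought to 3700 μL → factor 3700/110 = 33.636
Step 4: 400 μL + 4600 μL = 5000 μL total → factor 5000/400 = 12.5
Step 5: 0.65 mL brought to 4450 μL → factor 4.45/0.65 = 6.8462
Overall dilution factor = 21 × 122.73 × 33.636 × 12.5 × 6.8462 = 7.4187 × 10^6
Final = 8.00 mg/mL / 7.4187 × 10^6 = 1.078 × 10^-6 mg/mL = 1.08 ng/mL

1.08 ng/mL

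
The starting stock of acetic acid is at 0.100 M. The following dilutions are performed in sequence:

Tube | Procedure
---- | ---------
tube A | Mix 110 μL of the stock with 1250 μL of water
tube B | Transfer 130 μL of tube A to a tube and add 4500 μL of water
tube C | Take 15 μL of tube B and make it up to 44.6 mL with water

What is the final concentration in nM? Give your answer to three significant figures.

Step 1: 110 μL + 1250 μL = 1360 μL total → factor 1360/110 = 12.364
Step 2: 130 μL + 4500 μL = 4630 μL total → factor 4630/130 = 35.615
Step 3: 15 μL brought to 44.6 mL → factor 44600/15 = 2973.3
Overall dilution factor = 12.364 × 35.615 × 2973.3 = 1.3093 × 10^6
Final = 0.100 M / 1.3093 × 10^6 = 7.638 × 10^-8 M = 76.4 nM

76.4 nM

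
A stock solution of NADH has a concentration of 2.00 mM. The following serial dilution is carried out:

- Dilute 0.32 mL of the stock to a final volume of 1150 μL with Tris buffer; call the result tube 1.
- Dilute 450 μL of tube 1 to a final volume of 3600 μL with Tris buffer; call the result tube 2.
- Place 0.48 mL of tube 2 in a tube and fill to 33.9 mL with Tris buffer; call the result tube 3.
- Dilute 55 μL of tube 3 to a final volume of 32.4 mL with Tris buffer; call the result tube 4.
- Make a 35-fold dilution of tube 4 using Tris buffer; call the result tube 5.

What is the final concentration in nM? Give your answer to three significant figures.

Step 1: 0.32 mL brought to 1150 μL → factor 1.15/0.32 = 3.5938
Step 2: 450 μL brought to 3600 μL → factor 3600/450 = 8
Step 3: 0.48 mL brought to 33.9 mL → factor 33.9/0.48 = 70.625
Step 4: 55 μL brought to 32.4 mL → factor 32400/55 = 589.09
Step 5: 35-fold → factor 35
Overall dilution factor = 3.5938 × 8 × 70.625 × 589.09 × 35 = 4.1865 × 10^7
Final = 2.00 mM / 4.1865 × 10^7 = 4.777 × 10^-8 mM = 0.0478 nM

0.0478 nM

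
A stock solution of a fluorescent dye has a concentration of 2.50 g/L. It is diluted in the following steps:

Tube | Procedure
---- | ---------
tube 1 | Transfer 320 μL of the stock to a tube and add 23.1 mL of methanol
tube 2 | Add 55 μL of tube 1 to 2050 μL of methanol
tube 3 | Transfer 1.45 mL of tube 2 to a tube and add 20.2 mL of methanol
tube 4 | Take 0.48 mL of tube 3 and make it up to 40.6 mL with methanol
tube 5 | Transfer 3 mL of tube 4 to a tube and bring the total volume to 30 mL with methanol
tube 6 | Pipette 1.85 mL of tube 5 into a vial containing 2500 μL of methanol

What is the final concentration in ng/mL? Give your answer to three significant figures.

Step 1: 320 μL + 23.1 mL = 23420 μL total → factor 23420/320 = 73.188
Step 2: 55 μL + 2050 μL = 2105 μL total → factor 2105/55 = 38.273
Step 3: 1.45 mL + 20.2 mL = 21.65 mL total → factor 21.65/1.45 = 14.931
Step 4: 0.48 mL brought to 40.6 mL → factor 40.6/0.48 = 84.583
Step 5: 3 mL brought to 30 mL → factor 30/3 = 10
Step 6: 1.85 mL + 2500 μL = 4.35 mL total → factor 4.35/1.85 = 2.3514
Overall dilution factor = 73.188 × 38.273 × 14.931 × 84.583 × 10 × 2.3514 = 8.318 × 10^7
Final = 2.50 g/L / 8.318 × 10^7 = 3.006 × 10^-8 g/L = 0.0301 ng/mL

0.0301 ng/mL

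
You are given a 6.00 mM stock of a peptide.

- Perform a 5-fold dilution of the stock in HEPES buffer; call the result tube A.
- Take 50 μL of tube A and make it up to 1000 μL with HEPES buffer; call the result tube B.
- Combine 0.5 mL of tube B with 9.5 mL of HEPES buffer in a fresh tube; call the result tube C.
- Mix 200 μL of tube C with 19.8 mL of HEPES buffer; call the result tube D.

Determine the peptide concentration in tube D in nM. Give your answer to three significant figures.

30.0 nM

Step 1: 5-fold → factor 5
Step 2: 50 μL brought to 1000 μL → factor 1000/50 = 20
Step 3: 0.5 mL + 9.5 mL = 10 mL total → factor 10/0.5 = 20
Step 4: 200 μL + 19.8 mL = 20000 μL total → factor 20000/200 = 100
Overall dilution factor = 5 × 20 × 20 × 100 = 2 × 10^5
Final = 6.00 mM / 2 × 10^5 = 3.000 × 10^-5 mM = 30.0 nM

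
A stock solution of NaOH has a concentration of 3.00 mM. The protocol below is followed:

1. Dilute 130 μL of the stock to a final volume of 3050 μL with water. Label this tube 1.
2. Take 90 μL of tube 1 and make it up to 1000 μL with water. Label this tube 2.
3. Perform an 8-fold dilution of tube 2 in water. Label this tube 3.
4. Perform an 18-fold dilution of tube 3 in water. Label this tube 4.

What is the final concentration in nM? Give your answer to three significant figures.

79.9 nM

Step 1: 130 μL brought to 3050 μL → factor 3050/130 = 23.462
Step 2: 90 μL brought to 1000 μL → factor 1000/90 = 11.111
Step 3: 8-fold → factor 8
Step 4: 18-fold → factor 18
Overall dilution factor = 23.462 × 11.111 × 8 × 18 = 37538
Final = 3.00 mM / 37538 = 7.992 × 10^-5 mM = 79.9 nM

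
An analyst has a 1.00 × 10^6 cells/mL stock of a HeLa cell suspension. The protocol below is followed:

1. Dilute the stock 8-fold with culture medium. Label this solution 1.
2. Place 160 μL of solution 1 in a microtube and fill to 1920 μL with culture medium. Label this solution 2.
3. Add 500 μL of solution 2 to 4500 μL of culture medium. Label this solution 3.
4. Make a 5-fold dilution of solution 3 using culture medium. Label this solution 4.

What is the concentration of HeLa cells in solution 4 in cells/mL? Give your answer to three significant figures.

Step 1: 8-fold → factor 8
Step 2: 160 μL brought to 1920 μL → factor 1920/160 = 12
Step 3: 500 μL + 4500 μL = 5000 μL total → factor 5000/500 = 10
Step 4: 5-fold → factor 5
Dilution factor through solution 4 = 8 × 12 × 10 × 5 = 4800
[solution 4] = 1.00 × 10^6 cells/mL / 4800 = 208 cells/mL

208 cells/mL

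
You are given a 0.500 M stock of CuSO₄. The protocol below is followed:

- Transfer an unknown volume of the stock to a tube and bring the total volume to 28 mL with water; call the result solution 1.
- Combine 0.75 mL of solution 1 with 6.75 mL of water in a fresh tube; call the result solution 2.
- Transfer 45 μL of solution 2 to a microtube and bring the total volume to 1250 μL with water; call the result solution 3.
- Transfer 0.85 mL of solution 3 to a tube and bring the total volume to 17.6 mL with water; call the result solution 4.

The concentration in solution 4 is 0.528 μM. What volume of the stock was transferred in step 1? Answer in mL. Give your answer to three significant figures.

0.170 mL

Step 1: v brought to 28 mL → factor = 28 mL/v
Step 2: 0.75 mL + 6.75 mL = 7.5 mL total → factor 7.5/0.75 = 10
Step 3: 45 μL brought to 1250 μL → factor 1250/45 = 27.778
Step 4: 0.85 mL brought to 17.6 mL → factor 17.6/0.85 = 20.706
Product of known-step factors = 5751.6
Overall factor = 0.500 M / (0.528 μM) = 9.4697 × 10^5
Step-1 factor = 9.4697 × 10^5 / 5751.6 = 164.64
v = 28 mL / 164.64 = 0.170 mL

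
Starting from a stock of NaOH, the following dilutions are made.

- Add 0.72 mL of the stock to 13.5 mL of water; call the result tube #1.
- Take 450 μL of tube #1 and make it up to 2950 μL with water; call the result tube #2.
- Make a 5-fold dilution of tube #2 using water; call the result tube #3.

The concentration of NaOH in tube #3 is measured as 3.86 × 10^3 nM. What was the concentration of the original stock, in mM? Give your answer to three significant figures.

Step 1: 0.72 mL + 13.5 mL = 14.22 mL total → factor 14.22/0.72 = 19.75
Step 2: 450 μL brought to 2950 μL → factor 2950/450 = 6.5556
Step 3: 5-fold → factor 5
Overall dilution factor = 19.75 × 6.5556 × 5 = 647.36
Stock = 3.86 × 10^3 nM × 647.36 = 2.499 × 10^6 nM = 2.50 mM

2.50 mM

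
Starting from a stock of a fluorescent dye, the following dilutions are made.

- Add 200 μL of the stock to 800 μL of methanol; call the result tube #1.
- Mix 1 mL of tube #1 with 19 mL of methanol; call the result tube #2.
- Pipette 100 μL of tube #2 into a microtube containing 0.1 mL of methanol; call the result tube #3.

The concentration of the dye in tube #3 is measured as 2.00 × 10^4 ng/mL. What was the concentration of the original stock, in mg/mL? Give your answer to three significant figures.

4.00 mg/mL

Step 1: 200 μL + 800 μL = 1000 μL total → factor 1000/200 = 5
Step 2: 1 mL + 19 mL = 20 mL total → factor 20/1 = 20
Step 3: 100 μL + 0.1 mL = 200 μL total → factor 200/100 = 2
Overall dilution factor = 5 × 20 × 2 = 200
Stock = 2.00 × 10^4 ng/mL × 200 = 4.000 × 10^6 ng/mL = 4.00 mg/mL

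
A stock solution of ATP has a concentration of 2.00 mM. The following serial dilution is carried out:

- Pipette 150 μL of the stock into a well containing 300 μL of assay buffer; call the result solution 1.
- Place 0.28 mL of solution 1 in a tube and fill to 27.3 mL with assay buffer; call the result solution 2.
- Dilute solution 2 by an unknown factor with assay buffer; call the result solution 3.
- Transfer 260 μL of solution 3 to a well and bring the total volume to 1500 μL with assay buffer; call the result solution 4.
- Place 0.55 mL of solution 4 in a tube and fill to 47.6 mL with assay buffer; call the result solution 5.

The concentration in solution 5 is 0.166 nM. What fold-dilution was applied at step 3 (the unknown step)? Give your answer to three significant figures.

Step 1: 150 μL + 300 μL = 450 μL total → factor 450/150 = 3
Step 2: 0.28 mL brought to 27.3 mL → factor 27.3/0.28 = 97.5
Step 3: unknown factor x
Step 4: 260 μL brought to 1500 μL → factor 1500/260 = 5.7692
Step 5: 0.55 mL brought to 47.6 mL → factor 47.6/0.55 = 86.545
Product of known-step factors = 1.4605 × 10^5
Overall factor = 2.00 mM / (0.166 nM) = 1.2048 × 10^7
x = 1.2048 × 10^7 / 1.4605 × 10^5 = 82.5

82.5-fold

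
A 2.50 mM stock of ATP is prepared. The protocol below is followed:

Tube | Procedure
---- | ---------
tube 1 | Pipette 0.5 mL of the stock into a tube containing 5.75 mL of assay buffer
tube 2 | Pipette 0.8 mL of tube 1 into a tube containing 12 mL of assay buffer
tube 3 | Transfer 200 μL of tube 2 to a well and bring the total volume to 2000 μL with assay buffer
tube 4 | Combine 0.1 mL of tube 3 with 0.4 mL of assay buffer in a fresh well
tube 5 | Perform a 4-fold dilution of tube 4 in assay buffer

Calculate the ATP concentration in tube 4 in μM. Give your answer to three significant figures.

Step 1: 0.5 mL + 5.75 mL = 6.25 mL total → factor 6.25/0.5 = 12.5
Step 2: 0.8 mL + 12 mL = 12.8 mL total → factor 12.8/0.8 = 16
Step 3: 200 μL brought to 2000 μL → factor 2000/200 = 10
Step 4: 0.1 mL + 0.4 mL = 0.5 mL total → factor 0.5/0.1 = 5
Dilution factor through tube 4 = 12.5 × 16 × 10 × 5 = 10000
[tube 4] = 2.50 mM / 10000 = 0.0002500 mM = 0.250 μM

0.250 μM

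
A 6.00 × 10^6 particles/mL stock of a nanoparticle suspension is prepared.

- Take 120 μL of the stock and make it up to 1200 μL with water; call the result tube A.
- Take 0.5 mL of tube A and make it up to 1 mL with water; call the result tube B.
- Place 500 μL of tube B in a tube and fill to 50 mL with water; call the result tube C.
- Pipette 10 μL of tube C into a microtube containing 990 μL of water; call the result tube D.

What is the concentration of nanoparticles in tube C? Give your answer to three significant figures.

Step 1: 120 μL brought to 1200 μL → factor 1200/120 = 10
Step 2: 0.5 mL brought to 1 mL → factor 1/0.5 = 2
Step 3: 500 μL brought to 50 mL → factor 50000/500 = 100
Dilution factor through tube C = 10 × 2 × 100 = 2000
[tube C] = 6.00 × 10^6 particles/mL / 2000 = 3.00 × 10^3 particles/mL

3.00 × 10^3 particles/mL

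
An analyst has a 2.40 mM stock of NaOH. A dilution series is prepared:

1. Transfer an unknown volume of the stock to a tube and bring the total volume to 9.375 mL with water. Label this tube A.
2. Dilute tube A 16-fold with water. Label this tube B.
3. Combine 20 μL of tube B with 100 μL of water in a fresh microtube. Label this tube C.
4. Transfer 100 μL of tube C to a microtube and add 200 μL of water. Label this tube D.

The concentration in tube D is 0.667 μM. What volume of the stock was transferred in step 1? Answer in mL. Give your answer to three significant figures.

0.750 mL

Step 1: v brought to 9.375 mL → factor = 9.375 mL/v
Step 2: 16-fold → factor 16
Step 3: 20 μL + 100 μL = 120 μL total → factor 120/20 = 6
Step 4: 100 μL + 200 μL = 300 μL total → factor 300/100 = 3
Product of known-step factors = 288
Overall factor = 2.40 mM / (0.667 μM) = 3598.2
Step-1 factor = 3598.2 / 288 = 12.494
v = 9.375 mL / 12.494 = 0.750 mL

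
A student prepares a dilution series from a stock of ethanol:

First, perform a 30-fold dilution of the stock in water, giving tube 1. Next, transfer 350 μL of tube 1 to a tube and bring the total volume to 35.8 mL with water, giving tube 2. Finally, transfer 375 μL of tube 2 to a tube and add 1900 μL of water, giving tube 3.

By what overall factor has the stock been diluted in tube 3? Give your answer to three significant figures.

Step 1: 30-fold → factor 30
Step 2: 350 μL brought to 35.8 mL → factor 35800/350 = 102.29
Step 3: 375 μL + 1900 μL = 2275 μL total → factor 2275/375 = 6.0667
Overall dilution factor = 30 × 102.29 × 6.0667 = 18616

1.86 × 10^4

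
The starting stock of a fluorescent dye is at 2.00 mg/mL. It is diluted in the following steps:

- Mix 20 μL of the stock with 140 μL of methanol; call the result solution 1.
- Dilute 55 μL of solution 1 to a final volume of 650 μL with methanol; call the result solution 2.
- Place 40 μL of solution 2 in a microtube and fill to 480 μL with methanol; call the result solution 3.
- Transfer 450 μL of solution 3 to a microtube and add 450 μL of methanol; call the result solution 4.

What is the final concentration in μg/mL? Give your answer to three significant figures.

0.881 μg/mL

Step 1: 20 μL + 140 μL = 160 μL total → factor 160/20 = 8
Step 2: 55 μL brought to 650 μL → factor 650/55 = 11.818
Step 3: 40 μL brought to 480 μL → factor 480/40 = 12
Step 4: 450 μL + 450 μL = 900 μL total → factor 900/450 = 2
Overall dilution factor = 8 × 11.818 × 12 × 2 = 2269.1
Final = 2.00 mg/mL / 2269.1 = 0.0008814 mg/mL = 0.881 μg/mL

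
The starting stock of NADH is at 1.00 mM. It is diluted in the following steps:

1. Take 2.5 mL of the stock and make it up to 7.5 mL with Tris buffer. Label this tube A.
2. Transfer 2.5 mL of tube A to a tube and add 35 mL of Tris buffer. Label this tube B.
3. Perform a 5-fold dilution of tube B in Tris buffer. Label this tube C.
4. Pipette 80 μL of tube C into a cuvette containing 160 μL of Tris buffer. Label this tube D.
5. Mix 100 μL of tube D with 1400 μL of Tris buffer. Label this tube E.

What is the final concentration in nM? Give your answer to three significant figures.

Step 1: 2.5 mL brought to 7.5 mL → factor 7.5/2.5 = 3
Step 2: 2.5 mL + 35 mL = 37.5 mL total → factor 37.5/2.5 = 15
Step 3: 5-fold → factor 5
Step 4: 80 μL + 160 μL = 240 μL total → factor 240/80 = 3
Step 5: 100 μL + 1400 μL = 1500 μL total → factor 1500/100 = 15
Overall dilution factor = 3 × 15 × 5 × 3 × 15 = 10125
Final = 1.00 mM / 10125 = 9.877 × 10^-5 mM = 98.8 nM

98.8 nM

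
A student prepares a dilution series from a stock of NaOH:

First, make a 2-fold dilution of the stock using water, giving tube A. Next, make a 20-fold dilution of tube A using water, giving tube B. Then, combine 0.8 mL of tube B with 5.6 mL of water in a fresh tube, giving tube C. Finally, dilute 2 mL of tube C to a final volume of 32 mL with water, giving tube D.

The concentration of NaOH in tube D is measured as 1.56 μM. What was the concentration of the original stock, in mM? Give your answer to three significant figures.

Step 1: 2-fold → factor 2
Step 2: 20-fold → factor 20
Step 3: 0.8 mL + 5.6 mL = 6.4 mL total → factor 6.4/0.8 = 8
Step 4: 2 mL brought to 32 mL → factor 32/2 = 16
Overall dilution factor = 2 × 20 × 8 × 16 = 5120
Stock = 1.56 μM × 5120 = 7987 μM = 7.99 mM

7.99 mM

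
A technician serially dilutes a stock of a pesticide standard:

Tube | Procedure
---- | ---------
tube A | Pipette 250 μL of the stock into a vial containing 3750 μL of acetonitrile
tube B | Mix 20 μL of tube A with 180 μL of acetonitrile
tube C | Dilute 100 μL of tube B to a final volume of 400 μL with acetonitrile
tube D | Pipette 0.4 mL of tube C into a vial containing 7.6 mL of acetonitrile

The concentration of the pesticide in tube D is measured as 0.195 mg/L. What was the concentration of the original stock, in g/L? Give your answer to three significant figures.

2.50 g/L

Step 1: 250 μL + 3750 μL = 4000 μL total → factor 4000/250 = 16
Step 2: 20 μL + 180 μL = 200 μL total → factor 200/20 = 10
Step 3: 100 μL brought to 400 μL → factor 400/100 = 4
Step 4: 0.4 mL + 7.6 mL = 8 mL total → factor 8/0.4 = 20
Overall dilution factor = 16 × 10 × 4 × 20 = 12800
Stock = 0.195 mg/L × 12800 = 2496 mg/L = 2.50 g/L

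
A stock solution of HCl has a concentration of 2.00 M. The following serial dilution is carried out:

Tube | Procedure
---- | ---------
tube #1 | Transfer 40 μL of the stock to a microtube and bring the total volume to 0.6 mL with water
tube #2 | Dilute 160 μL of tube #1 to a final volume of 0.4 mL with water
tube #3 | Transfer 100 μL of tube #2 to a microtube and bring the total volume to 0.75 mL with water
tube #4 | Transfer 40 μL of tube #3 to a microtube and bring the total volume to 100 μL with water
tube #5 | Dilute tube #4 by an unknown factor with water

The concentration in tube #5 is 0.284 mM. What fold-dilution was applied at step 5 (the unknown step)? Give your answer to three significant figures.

10.0-fold

Step 1: 40 μL brought to 0.6 mL → factor 600/40 = 15
Step 2: 160 μL brought to 0.4 mL → factor 400/160 = 2.5
Step 3: 100 μL brought to 0.75 mL → factor 750/100 = 7.5
Step 4: 40 μL brought to 100 μL → factor 100/40 = 2.5
Step 5: unknown factor x
Product of known-step factors = 703.12
Overall factor = 2.00 M / (0.284 mM) = 7042.3
x = 7042.3 / 703.12 = 10.0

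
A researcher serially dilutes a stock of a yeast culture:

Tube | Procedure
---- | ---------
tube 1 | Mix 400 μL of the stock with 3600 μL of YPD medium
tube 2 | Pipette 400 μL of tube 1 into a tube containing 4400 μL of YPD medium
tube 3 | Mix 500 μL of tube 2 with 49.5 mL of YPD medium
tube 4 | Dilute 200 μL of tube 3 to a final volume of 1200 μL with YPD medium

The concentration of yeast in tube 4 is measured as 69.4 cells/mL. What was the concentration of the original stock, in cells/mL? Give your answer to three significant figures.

Step 1: 400 μL + 3600 μL = 4000 μL total → factor 4000/400 = 10
Step 2: 400 μL + 4400 μL = 4800 μL total → factor 4800/400 = 12
Step 3: 500 μL + 49.5 mL = 50000 μL total → factor 50000/500 = 100
Step 4: 200 μL brought to 1200 μL → factor 1200/200 = 6
Overall dilution factor = 10 × 12 × 100 × 6 = 72000
Stock = 69.4 cells/mL × 72000 = 5.00 × 10^6 cells/mL

5.00 × 10^6 cells/mL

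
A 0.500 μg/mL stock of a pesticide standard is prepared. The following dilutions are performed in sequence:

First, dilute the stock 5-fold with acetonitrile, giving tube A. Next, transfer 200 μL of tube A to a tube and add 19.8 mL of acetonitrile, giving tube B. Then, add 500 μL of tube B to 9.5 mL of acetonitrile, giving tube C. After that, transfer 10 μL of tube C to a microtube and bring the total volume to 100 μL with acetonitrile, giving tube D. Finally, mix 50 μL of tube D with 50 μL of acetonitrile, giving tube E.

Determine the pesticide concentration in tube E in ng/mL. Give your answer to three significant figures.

Step 1: 5-fold → factor 5
Step 2: 200 μL + 19.8 mL = 20000 μL total → factor 20000/200 = 100
Step 3: 500 μL + 9.5 mL = 10000 μL total → factor 10000/500 = 20
Step 4: 10 μL brought to 100 μL → factor 100/10 = 10
Step 5: 50 μL + 50 μL = 100 μL total → factor 100/50 = 2
Overall dilution factor = 5 × 100 × 20 × 10 × 2 = 2 × 10^5
Final = 0.500 μg/mL / 2 × 10^5 = 2.500 × 10^-6 μg/mL = 0.00250 ng/mL

0.00250 ng/mL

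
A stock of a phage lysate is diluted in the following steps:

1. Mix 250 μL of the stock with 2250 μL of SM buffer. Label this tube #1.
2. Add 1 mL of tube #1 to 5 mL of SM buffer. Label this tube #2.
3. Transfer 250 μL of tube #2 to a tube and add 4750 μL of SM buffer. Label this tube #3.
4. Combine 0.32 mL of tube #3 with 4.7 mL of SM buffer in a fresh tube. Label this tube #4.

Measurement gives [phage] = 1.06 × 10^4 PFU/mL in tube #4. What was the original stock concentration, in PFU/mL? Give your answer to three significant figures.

Step 1: 250 μL + 2250 μL = 2500 μL total → factor 2500/250 = 10
Step 2: 1 mL + 5 mL = 6 mL total → factor 6/1 = 6
Step 3: 250 μL + 4750 μL = 5000 μL total → factor 5000/250 = 20
Step 4: 0.32 mL + 4.7 mL = 5.02 mL total → factor 5.02/0.32 = 15.688
Overall dilution factor = 10 × 6 × 20 × 15.688 = 18825
Stock = 1.06 × 10^4 PFU/mL × 18825 = 2.00 × 10^8 PFU/mL

2.00 × 10^8 PFU/mL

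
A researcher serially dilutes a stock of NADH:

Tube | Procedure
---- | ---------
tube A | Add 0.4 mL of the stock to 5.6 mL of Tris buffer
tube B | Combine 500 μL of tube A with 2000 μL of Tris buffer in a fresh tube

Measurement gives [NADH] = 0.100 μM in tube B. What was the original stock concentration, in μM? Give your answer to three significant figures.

Step 1: 0.4 mL + 5.6 mL = 6 mL total → factor 6/0.4 = 15
Step 2: 500 μL + 2000 μL = 2500 μL total → factor 2500/500 = 5
Overall dilution factor = 15 × 5 = 75
Stock = 0.100 μM × 75 = 7.50 μM

7.50 μM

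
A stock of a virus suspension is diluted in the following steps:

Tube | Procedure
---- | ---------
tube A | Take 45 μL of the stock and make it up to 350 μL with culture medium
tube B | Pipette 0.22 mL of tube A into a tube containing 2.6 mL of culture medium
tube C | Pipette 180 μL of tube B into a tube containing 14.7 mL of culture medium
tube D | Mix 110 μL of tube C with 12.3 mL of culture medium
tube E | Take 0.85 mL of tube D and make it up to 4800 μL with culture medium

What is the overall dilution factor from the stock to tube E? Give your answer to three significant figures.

Step 1: 45 μL brought to 350 μL → factor 350/45 = 7.7778
Step 2: 0.22 mL + 2.6 mL = 2.82 mL total → factor 2.82/0.22 = 12.818
Step 3: 180 μL + 14.7 mL = 14880 μL total → factor 14880/180 = 82.667
Step 4: 110 μL + 12.3 mL = 12410 μL total → factor 12410/110 = 112.82
Step 5: 0.85 mL brought to 4800 μL → factor 4.8/0.85 = 5.6471
Overall dilution factor = 7.7778 × 12.818 × 82.667 × 112.82 × 5.6471 = 5.2507 × 10^6

5.25 × 10^6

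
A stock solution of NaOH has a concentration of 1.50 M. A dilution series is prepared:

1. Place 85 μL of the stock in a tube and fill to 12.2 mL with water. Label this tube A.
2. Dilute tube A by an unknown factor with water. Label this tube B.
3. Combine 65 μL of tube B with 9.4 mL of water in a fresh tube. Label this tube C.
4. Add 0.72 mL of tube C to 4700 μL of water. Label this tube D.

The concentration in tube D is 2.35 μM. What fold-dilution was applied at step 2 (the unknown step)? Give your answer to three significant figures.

Step 1: 85 μL brought to 12.2 mL → factor 12200/85 = 143.53
Step 2: unknown factor x
Step 3: 65 μL + 9.4 mL = 9465 μL total → factor 9465/65 = 145.62
Step 4: 0.72 mL + 4700 μL = 5.42 mL total → factor 5.42/0.72 = 7.5278
Product of known-step factors = 1.5733 × 10^5
Overall factor = 1.50 M / (2.35 μM) = 6.383 × 10^5
x = 6.383 × 10^5 / 1.5733 × 10^5 = 4.06

4.06-fold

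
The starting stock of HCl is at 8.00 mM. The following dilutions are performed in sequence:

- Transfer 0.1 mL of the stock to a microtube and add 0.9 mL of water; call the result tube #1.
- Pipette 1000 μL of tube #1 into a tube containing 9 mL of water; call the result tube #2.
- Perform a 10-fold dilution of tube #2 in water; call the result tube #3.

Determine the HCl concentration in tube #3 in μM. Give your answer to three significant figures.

Step 1: 0.1 mL + 0.9 mL = 1 mL total → factor 1/0.1 = 10
Step 2: 1000 μL + 9 mL = 10000 μL total → factor 10000/1000 = 10
Step 3: 10-fold → factor 10
Overall dilution factor = 10 × 10 × 10 = 1000
Final = 8.00 mM / 1000 = 0.008000 mM = 8.00 μM

8.00 μM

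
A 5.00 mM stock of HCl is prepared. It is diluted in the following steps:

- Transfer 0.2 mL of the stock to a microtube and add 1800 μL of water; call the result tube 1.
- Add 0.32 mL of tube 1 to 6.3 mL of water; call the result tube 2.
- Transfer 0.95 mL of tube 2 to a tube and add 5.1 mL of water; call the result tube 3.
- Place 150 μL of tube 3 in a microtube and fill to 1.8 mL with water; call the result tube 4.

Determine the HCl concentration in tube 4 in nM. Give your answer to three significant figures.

316 nM

Step 1: 0.2 mL + 1800 μL = 2 mL total → factor 2/0.2 = 10
Step 2: 0.32 mL + 6.3 mL = 6.62 mL total → factor 6.62/0.32 = 20.688
Step 3: 0.95 mL + 5.1 mL = 6.05 mL total → factor 6.05/0.95 = 6.3684
Step 4: 150 μL brought to 1.8 mL → factor 1800/150 = 12
Overall dilution factor = 10 × 20.688 × 6.3684 × 12 = 15810
Final = 5.00 mM / 15810 = 0.0003163 mM = 316 nM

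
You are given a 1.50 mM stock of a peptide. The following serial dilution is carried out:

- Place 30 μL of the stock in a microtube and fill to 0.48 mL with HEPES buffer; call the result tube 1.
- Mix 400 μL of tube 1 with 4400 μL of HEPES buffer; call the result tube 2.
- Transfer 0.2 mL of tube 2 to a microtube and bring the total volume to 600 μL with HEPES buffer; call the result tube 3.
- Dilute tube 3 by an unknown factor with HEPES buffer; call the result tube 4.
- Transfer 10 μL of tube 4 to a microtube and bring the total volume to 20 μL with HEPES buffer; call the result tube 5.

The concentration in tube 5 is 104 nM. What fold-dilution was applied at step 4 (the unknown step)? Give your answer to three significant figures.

Step 1: 30 μL brought to 0.48 mL → factor 480/30 = 16
Step 2: 400 μL + 4400 μL = 4800 μL total → factor 4800/400 = 12
Step 3: 0.2 mL brought to 600 μL → factor 0.6/0.2 = 3
Step 4: unknown factor x
Step 5: 10 μL brought to 20 μL → factor 20/10 = 2
Product of known-step factors = 1152
Overall factor = 1.50 mM / (104 nM) = 14423
x = 14423 / 1152 = 12.5

12.5-fold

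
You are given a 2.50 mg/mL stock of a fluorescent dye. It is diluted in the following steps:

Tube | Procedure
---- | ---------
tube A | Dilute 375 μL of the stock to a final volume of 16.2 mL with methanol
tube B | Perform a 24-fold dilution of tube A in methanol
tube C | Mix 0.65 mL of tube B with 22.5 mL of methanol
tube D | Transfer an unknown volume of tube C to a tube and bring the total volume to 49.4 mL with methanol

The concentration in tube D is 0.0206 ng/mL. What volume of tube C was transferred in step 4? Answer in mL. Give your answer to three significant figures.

0.0150 mL

Step 1: 375 μL brought to 16.2 mL → factor 16200/375 = 43.2
Step 2: 24-fold → factor 24
Step 3: 0.65 mL + 22.5 mL = 23.15 mL total → factor 23.15/0.65 = 35.615
Step 4: v brought to 49.4 mL → factor = 49.4 mL/v
Product of known-step factors = 36926
Overall factor = 2.50 mg/mL / (0.0206 ng/mL) = 1.2136 × 10^8
Step-4 factor = 1.2136 × 10^8 / 36926 = 3286.5
v = 49.4 mL / 3286.5 = 0.0150 mL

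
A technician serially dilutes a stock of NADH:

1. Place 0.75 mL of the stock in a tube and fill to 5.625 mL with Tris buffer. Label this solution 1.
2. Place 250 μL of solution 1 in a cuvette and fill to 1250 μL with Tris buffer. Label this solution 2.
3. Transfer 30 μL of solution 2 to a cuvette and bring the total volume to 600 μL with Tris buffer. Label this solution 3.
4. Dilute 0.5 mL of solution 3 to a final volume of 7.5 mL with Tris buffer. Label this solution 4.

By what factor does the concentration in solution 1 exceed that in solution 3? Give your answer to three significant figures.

100

Step 1: 0.75 mL brought to 5.625 mL → factor 5.625/0.75 = 7.5
Step 2: 250 μL brought to 1250 μL → factor 1250/250 = 5
Step 3: 30 μL brought to 600 μL → factor 600/30 = 20
Dilution factor to solution 1 = 7.5; to solution 3 = 750
[solution 1]/[solution 3] = (factor to solution 3)/(factor to solution 1) = 750/7.5 = 100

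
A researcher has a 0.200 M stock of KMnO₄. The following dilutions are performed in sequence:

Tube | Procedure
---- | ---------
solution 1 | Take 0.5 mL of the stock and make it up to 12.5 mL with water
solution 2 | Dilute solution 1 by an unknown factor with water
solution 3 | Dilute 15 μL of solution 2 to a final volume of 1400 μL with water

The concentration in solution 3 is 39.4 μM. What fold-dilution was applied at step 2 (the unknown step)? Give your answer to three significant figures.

Step 1: 0.5 mL brought to 12.5 mL → factor 12.5/0.5 = 25
Step 2: unknown factor x
Step 3: 15 μL brought to 1400 μL → factor 1400/15 = 93.333
Product of known-step factors = 2333.3
Overall factor = 0.200 M / (39.4 μM) = 5076.1
x = 5076.1 / 2333.3 = 2.18

2.18-fold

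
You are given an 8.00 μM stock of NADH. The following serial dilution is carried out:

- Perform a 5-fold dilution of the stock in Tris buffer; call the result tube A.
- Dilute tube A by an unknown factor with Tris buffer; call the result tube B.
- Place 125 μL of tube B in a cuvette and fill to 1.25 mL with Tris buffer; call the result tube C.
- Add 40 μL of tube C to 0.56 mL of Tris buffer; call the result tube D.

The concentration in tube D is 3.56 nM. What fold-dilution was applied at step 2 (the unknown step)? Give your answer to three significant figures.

Step 1: 5-fold → factor 5
Step 2: unknown factor x
Step 3: 125 μL brought to 1.25 mL → factor 1250/125 = 10
Step 4: 40 μL + 0.56 mL = 600 μL total → factor 600/40 = 15
Product of known-step factors = 750
Overall factor = 8.00 μM / (3.56 nM) = 2247.2
x = 2247.2 / 750 = 3.00

3.00-fold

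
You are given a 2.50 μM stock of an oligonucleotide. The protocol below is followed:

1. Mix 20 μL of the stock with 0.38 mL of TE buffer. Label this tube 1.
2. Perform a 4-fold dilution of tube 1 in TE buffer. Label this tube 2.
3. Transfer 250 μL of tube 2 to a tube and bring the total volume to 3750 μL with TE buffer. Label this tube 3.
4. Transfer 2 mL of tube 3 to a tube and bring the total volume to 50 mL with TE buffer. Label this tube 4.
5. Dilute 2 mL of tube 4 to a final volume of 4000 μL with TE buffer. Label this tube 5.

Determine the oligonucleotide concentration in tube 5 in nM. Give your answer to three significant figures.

0.0417 nM

Step 1: 20 μL + 0.38 mL = 400 μL total → factor 400/20 = 20
Step 2: 4-fold → factor 4
Step 3: 250 μL brought to 3750 μL → factor 3750/250 = 15
Step 4: 2 mL brought to 50 mL → factor 50/2 = 25
Step 5: 2 mL brought to 4000 μL → factor 4/2 = 2
Overall dilution factor = 20 × 4 × 15 × 25 × 2 = 60000
Final = 2.50 μM / 60000 = 4.167 × 10^-5 μM = 0.0417 nM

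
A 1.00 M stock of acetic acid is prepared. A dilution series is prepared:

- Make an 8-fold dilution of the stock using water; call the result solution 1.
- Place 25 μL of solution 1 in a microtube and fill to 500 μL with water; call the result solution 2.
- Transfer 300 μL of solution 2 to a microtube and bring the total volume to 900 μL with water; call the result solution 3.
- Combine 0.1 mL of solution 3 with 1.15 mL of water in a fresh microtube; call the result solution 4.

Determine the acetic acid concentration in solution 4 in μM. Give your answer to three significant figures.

167 μM

Step 1: 8-fold → factor 8
Step 2: 25 μL brought to 500 μL → factor 500/25 = 20
Step 3: 300 μL brought to 900 μL → factor 900/300 = 3
Step 4: 0.1 mL + 1.15 mL = 1.25 mL total → factor 1.25/0.1 = 12.5
Overall dilution factor = 8 × 20 × 3 × 12.5 = 6000
Final = 1.00 M / 6000 = 0.0001667 M = 167 μM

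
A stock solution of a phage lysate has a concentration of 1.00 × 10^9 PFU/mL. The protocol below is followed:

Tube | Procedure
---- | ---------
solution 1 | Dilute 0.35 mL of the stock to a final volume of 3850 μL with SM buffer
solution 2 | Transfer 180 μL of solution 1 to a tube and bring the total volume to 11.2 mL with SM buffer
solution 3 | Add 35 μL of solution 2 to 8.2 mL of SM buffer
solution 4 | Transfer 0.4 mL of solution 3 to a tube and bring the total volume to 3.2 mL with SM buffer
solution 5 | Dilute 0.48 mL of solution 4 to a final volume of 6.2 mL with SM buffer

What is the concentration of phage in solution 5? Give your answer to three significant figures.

60.1 PFU/mL

Step 1: 0.35 mL brought to 3850 μL → factor 3.85/0.35 = 11
Step 2: 180 μL brought to 11.2 mL → factor 11200/180 = 62.222
Step 3: 35 μL + 8.2 mL = 8235 μL total → factor 8235/35 = 235.29
Step 4: 0.4 mL brought to 3.2 mL → factor 3.2/0.4 = 8
Step 5: 0.48 mL brought to 6.2 mL → factor 6.2/0.48 = 12.917
Overall dilution factor = 11 × 62.222 × 235.29 × 8 × 12.917 = 1.6641 × 10^7
Final = 1.00 × 10^9 PFU/mL / 1.6641 × 10^7 = 60.1 PFU/mL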